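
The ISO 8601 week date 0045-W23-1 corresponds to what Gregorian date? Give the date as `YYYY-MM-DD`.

0045-06-05

ISO week 1 of 45 is the week containing the first Thursday of 45.
Week 23, day 1 (Monday) lands on 0045-06-05.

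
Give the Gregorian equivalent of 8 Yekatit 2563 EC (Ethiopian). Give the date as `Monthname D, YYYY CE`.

Julian Day Number of the source date = 2660148.
Converting JDN 2660148 to the Gregorian calendar gives 19 February 2571 CE.

February 19, 2571 CE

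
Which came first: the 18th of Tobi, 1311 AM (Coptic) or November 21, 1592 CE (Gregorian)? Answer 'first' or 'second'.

second

Converting both to JDN: 2303644 vs 2302851; the smaller is the second.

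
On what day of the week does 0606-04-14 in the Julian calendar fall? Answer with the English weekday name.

Thursday

In the proleptic Gregorian calendar this is 17 April 606 (JDN 1942503).
1942503 ≡ 3 (mod 7); counting from Monday = 0 gives Thursday.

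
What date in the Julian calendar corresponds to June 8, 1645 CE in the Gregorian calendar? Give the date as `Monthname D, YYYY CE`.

At this point the Julian calendar is 10 days behind the Gregorian.
8 June 1645 Gregorian − 10 days → 29 May 1645 Julian.

May 29, 1645 CE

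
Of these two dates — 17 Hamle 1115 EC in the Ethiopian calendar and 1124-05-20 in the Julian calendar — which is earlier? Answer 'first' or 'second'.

first

Converting both to JDN: 2131425 vs 2131739; the smaller is the first.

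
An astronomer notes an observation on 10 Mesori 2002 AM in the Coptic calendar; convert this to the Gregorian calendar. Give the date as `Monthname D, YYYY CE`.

August 18, 2286 CE

Julian Day Number of the source date = 2556234.
Converting JDN 2556234 to the Gregorian calendar gives 18 August 2286 CE.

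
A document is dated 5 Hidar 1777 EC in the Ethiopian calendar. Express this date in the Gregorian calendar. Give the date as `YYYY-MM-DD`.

Both dates share Julian Day Number 2372969; in the Gregorian calendar that is 12 November 1784 CE.

1784-11-12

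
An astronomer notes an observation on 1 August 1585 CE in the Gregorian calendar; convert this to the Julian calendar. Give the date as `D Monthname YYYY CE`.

For dates in this range the Gregorian date is 10 days ahead of the Julian.
1 August 1585 Gregorian − 10 days → 22 July 1585 Julian.

22 July 1585 CE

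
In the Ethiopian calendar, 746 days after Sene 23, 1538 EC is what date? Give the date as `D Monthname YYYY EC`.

Counting 746 days forward from JDN 2285902 reaches JDN 2286648, which is 8 Hamle 1540 EC.

8 Hamle 1540 EC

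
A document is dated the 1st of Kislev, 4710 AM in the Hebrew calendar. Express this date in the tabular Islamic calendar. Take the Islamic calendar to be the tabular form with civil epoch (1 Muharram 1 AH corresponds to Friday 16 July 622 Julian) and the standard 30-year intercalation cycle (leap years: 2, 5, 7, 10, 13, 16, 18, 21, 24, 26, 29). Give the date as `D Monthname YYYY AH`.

Both dates share Julian Day Number 2067979; in the tabular Islamic calendar that is 29 Rabi' al-Thani 338 AH.

29 Rabi' al-Thani 338 AH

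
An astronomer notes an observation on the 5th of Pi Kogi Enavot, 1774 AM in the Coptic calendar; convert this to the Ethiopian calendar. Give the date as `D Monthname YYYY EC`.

5 Pagume 2050 EC

Both dates share Julian Day Number 2472982; in the Ethiopian calendar that is 5 Pagume 2050 EC.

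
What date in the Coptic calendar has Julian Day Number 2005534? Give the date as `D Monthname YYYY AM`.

12 Hathor 495 AM

JDN 2005534 is 12 November 778 in the proleptic Gregorian calendar.
In the Coptic calendar that day is 12 Hathor 495 AM.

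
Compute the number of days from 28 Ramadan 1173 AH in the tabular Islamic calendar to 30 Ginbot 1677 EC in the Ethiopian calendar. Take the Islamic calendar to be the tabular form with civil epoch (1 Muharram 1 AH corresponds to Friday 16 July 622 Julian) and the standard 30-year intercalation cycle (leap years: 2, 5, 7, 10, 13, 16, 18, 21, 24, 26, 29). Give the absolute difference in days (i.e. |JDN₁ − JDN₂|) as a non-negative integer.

27372

JDN of the first date = 2364021.
JDN of the second date = 2336649.
|2336649 − 2364021| = 27372.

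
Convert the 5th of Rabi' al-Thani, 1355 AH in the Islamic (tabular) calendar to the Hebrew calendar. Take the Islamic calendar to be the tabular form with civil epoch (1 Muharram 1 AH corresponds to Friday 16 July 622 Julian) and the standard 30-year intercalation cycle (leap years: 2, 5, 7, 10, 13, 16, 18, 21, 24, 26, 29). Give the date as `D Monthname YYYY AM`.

5 Tammuz 5696 AM

Both dates share Julian Day Number 2428345; in the Hebrew calendar that is 5 Tammuz 5696 AM.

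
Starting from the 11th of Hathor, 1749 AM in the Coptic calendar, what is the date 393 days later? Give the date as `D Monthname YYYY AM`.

JDN of the 11th of Hathor, 1749 AM = 2463557.
2463557 + 393 = 2463950.
JDN 2463950 in the Coptic calendar is 9 Koiak 1750 AM.

9 Koiak 1750 AM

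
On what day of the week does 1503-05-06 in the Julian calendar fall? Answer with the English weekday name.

Saturday

Equivalently 16 May 1503 Gregorian, JDN 2270154.
2270154 ≡ 5 (mod 7); counting from Monday = 0 gives Saturday.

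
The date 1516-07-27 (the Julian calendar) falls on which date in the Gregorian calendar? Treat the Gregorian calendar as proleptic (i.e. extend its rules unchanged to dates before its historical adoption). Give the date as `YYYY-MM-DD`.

1516-08-06

At this point the Julian calendar is 10 days behind the Gregorian.
27 July 1516 Julian + 10 days → 6 August 1516 Gregorian.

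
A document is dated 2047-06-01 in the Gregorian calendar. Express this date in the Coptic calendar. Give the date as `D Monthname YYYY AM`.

24 Pashons 1763 AM

Both dates share Julian Day Number 2468863; in the Coptic calendar that is 24 Pashons 1763 AM.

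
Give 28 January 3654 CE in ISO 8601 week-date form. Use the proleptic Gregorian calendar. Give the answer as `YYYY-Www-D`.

3654-W05-3

The weekday is Wednesday (ISO weekday 3).
That Wednesday belongs to ISO week 5 of ISO year 3654.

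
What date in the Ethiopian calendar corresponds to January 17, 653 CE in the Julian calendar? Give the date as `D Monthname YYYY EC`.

22 Tir 645 EC

Both dates share Julian Day Number 1959583; in the Ethiopian calendar that is 22 Tir 645 EC.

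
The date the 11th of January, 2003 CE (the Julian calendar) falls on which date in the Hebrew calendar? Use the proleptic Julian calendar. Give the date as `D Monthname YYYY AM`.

21 Shevat 5763 AM

Julian Day Number of the source date = 2452664.
Converting JDN 2452664 to the Hebrew calendar gives 21 Shevat 5763 AM.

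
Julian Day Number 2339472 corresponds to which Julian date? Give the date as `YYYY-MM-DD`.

JDN 2339472 is 25 February 1693 in the Gregorian calendar.
In the Julian calendar that day is 1693-02-15.

1693-02-15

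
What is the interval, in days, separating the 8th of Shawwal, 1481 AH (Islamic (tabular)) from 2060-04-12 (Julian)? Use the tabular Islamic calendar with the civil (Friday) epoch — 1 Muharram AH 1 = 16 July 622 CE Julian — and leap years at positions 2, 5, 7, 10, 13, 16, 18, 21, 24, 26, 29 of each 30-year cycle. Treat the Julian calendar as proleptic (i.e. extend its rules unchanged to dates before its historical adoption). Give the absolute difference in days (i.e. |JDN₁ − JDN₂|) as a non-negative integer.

399

First date → JDN 2473176; second date → JDN 2473575.
The interval is |2473176 − 2473575| = 399 days.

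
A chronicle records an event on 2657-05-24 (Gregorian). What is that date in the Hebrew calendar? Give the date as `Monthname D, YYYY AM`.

Iyar 18, 6417 AM

Julian Day Number of the source date = 2691653.
Converting JDN 2691653 to the Hebrew calendar gives 18 Iyar 6417 AM.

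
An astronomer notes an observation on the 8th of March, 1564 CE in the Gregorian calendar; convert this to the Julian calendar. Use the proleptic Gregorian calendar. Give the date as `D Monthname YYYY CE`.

The Julian–Gregorian offset here is 10 days (Julian trailing).
8 March 1564 Gregorian − 10 days → 27 February 1564 Julian.

27 February 1564 CE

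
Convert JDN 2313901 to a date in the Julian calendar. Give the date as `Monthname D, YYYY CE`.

JDN 2313901 is 22 February 1623 in the Gregorian calendar.
In the Julian calendar that day is February 12, 1623 CE.

February 12, 1623 CE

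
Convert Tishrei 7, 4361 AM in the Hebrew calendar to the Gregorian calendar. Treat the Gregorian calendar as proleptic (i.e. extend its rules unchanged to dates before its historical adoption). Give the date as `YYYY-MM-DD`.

0600-09-24

Both dates share Julian Day Number 1940472; in the Gregorian calendar that is 24 September 600 CE.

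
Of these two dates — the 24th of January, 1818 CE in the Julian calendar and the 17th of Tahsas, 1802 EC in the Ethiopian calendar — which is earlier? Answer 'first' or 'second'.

Converting both to JDN: 2385106 vs 2382142; the smaller is the second.

second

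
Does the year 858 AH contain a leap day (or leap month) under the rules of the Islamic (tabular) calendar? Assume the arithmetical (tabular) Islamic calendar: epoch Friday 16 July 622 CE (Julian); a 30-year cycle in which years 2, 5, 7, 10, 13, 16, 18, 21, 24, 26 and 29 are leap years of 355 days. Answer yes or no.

yes

Year 858 AH is year 18 of its 30-year cycle; leap positions are 2, 5, 7, 10, 13, 16, 18, 21, 24, 26, 29, so it is a leap year (355 days).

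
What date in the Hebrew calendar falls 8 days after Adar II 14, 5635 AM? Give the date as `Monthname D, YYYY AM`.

The starting date is JDN 2405969; 2405969 + 8 = 2405977.
JDN 2405977 corresponds to Adar II 22, 5635 AM.

Adar II 22, 5635 AM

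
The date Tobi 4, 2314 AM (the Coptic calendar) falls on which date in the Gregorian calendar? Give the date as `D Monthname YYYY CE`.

Both dates share Julian Day Number 2669976; in the Gregorian calendar that is 16 January 2598 CE.

16 January 2598 CE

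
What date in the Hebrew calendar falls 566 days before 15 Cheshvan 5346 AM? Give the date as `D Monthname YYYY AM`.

9 Iyar 5344 AM

Counting 566 days back from JDN 2300280 reaches JDN 2299714, which is 9 Iyar 5344 AM.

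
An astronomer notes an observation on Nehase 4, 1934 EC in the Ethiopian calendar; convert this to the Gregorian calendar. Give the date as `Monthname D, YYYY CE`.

Julian Day Number of the source date = 2430582.
Converting JDN 2430582 to the Gregorian calendar gives 10 August 1942 CE.

August 10, 1942 CE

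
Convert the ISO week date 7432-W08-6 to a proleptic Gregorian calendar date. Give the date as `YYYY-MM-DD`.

ISO week 1 of 7432 is the week containing the first Thursday of 7432.
Week 8, day 6 (Saturday) lands on 7432-02-25.

7432-02-25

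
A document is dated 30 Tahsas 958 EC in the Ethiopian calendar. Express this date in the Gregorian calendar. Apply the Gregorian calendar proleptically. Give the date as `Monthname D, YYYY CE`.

Julian Day Number of the source date = 2073884.
Converting JDN 2073884 to the Gregorian calendar gives 31 December 965 CE.

December 31, 965 CE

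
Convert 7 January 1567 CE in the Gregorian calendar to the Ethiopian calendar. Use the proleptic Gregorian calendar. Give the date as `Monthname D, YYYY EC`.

Julian Day Number of the source date = 2293401.
Converting JDN 2293401 to the Ethiopian calendar gives 2 Tir 1559 EC.

Tir 2, 1559 EC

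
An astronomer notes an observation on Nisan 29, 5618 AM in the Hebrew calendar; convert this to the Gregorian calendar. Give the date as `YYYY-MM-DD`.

Both dates share Julian Day Number 2399783; in the Gregorian calendar that is 13 April 1858 CE.

1858-04-13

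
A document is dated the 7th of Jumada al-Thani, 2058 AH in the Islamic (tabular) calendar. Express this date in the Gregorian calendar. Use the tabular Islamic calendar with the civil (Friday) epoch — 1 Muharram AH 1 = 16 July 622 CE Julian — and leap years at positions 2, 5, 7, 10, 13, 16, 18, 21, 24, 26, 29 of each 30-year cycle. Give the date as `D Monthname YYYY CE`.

Both dates share Julian Day Number 2677526; in the Gregorian calendar that is 19 September 2618 CE.

19 September 2618 CE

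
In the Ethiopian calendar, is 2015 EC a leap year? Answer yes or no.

2015 mod 4 = 3; in the Ethiopian calendar a year is leap when year mod 4 = 3, so it is a leap year.

yes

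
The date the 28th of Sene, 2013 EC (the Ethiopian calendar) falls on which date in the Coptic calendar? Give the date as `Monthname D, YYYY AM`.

Paoni 28, 1737 AM

Julian Day Number of the source date = 2459401.
Converting JDN 2459401 to the Coptic calendar gives 28 Paoni 1737 AM.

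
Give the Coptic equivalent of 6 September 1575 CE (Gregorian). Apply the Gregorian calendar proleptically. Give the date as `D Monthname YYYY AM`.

Both dates share Julian Day Number 2296565; in the Coptic calendar that is 4 Pi Kogi Enavot 1291 AM.

4 Pi Kogi Enavot 1291 AM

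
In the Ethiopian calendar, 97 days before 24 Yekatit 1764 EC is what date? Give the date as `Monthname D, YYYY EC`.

JDN of 24 Yekatit 1764 EC = 2368330.
2368330 − 97 = 2368233.
JDN 2368233 in the Ethiopian calendar is Hidar 17, 1764 EC.

Hidar 17, 1764 EC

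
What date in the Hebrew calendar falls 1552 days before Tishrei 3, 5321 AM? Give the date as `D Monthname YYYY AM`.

The starting date is JDN 2291114; 2291114 − 1552 = 2289562.
JDN 2289562 corresponds to 16 Tammuz 5316 AM.

16 Tammuz 5316 AM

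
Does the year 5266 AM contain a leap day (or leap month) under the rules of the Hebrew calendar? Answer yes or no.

Hebrew year 5266 is year 3 of its 19-year Metonic cycle; leap years are at positions 3, 6, 8, 11, 14, 17, 19, so it is a leap year (13 months).

yes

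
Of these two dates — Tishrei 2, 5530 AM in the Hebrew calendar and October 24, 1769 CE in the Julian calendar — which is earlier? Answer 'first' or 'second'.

first

First date → JDN 2367450; second date → JDN 2367482.
JDN 2367450 < JDN 2367482, so the first date is earlier.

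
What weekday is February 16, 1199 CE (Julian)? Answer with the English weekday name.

Tuesday

Equivalently 23 February 1199 Gregorian, JDN 2159039.
Since JDN mod 7 = 1 (0 = Monday), the day is Tuesday.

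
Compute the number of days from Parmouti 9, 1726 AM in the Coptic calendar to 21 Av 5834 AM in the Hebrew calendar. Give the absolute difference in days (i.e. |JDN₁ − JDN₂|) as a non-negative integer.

23495

JDN of the first date = 2455304.
JDN of the second date = 2478799.
|2478799 − 2455304| = 23495.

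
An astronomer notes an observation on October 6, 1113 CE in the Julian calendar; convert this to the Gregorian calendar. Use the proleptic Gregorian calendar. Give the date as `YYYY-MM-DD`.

1113-10-13

For dates in this range the Gregorian date is 7 days ahead of the Julian.
6 October 1113 Julian + 7 days → 13 October 1113 Gregorian.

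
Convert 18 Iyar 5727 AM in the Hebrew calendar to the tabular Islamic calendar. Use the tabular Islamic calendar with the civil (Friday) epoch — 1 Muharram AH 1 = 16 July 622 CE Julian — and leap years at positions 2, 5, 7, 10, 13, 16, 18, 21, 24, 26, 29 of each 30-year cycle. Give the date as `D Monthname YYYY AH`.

18 Safar 1387 AH

The source date corresponds to 28 May 1967 in the Gregorian calendar (JDN 2439639).
That day falls on 18 Safar 1387 AH in the tabular Islamic calendar.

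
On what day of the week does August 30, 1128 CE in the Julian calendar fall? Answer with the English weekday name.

This is JDN 2133302 (6 September 1128 Gregorian).
JDN 2133302 mod 7 = 3, and JDN 0 was a Monday, so this is a Thursday.

Thursday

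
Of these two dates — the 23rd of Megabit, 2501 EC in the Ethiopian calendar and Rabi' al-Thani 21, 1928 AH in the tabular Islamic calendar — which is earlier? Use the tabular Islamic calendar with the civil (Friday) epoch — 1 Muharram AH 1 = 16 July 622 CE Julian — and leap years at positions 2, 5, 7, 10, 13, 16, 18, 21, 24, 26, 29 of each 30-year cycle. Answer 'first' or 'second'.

Converting both to JDN: 2637548 vs 2631414; the smaller is the second.

second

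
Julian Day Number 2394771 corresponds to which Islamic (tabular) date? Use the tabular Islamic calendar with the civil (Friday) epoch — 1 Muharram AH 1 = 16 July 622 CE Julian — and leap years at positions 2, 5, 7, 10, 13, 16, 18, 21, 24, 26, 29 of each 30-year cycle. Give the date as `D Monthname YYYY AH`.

7 Rajab 1260 AH

JDN 2394771 is 23 July 1844 in the Gregorian calendar.
In the tabular Islamic calendar that day is 7 Rajab 1260 AH.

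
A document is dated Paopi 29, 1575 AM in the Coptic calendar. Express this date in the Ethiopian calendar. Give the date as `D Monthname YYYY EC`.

The source date corresponds to 7 November 1858 in the Gregorian calendar (JDN 2399991).
That day falls on 29 Tikimt 1851 EC in the Ethiopian calendar.

29 Tikimt 1851 EC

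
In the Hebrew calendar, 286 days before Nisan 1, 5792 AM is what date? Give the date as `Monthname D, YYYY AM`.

JDN of Nisan 1, 5792 AM = 2463305.
2463305 − 286 = 2463019.
JDN 2463019 in the Hebrew calendar is Sivan 10, 5791 AM.

Sivan 10, 5791 AM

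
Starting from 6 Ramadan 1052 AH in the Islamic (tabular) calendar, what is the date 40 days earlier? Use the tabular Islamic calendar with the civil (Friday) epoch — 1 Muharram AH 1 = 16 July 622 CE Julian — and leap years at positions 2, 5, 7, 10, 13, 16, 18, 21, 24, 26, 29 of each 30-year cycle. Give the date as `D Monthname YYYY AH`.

Counting 40 days back from JDN 2321120 reaches JDN 2321080, which is 25 Rajab 1052 AH.

25 Rajab 1052 AH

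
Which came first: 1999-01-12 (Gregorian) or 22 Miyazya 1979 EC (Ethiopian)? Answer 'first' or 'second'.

Converting both to JDN: 2451191 vs 2446916; the smaller is the second.

second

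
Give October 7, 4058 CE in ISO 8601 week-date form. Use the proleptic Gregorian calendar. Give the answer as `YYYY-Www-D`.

The weekday is Monday (ISO weekday 1).
That Monday belongs to ISO week 41 of ISO year 4058.

4058-W41-1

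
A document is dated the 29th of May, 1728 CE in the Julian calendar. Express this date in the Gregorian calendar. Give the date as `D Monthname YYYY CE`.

At this point the Julian calendar is 11 days behind the Gregorian.
29 May 1728 Julian + 11 days → 9 June 1728 Gregorian.

9 June 1728 CE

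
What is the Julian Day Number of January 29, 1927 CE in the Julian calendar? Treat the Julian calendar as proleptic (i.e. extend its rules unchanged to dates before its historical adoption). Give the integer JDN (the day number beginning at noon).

In the Gregorian calendar the same day is 11 February 1927.
JDN 2400001 is 17 November 1858 CE (Gregorian), MJD 0; the target day is +24922 days from there, so JDN = 2424923.

2424923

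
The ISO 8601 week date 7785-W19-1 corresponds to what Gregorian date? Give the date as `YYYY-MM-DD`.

7785-05-09

ISO week 1 of 7785 is the week containing the first Thursday of 7785.
Week 19, day 1 (Monday) lands on 7785-05-09.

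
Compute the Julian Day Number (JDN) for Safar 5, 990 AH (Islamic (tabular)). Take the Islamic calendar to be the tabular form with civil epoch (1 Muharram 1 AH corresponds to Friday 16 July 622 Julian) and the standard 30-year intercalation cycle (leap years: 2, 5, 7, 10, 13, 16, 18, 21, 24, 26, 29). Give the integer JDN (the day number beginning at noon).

2298943

In the Gregorian calendar the same day is 11 March 1582.
JDN 2400001 is 17 November 1858 CE (Gregorian), MJD 0; the target day is −101058 days from there, so JDN = 2298943.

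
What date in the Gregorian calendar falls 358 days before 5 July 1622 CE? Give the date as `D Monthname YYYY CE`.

12 July 1621 CE

The starting date is JDN 2313669; 2313669 − 358 = 2313311.
JDN 2313311 corresponds to 12 July 1621 CE.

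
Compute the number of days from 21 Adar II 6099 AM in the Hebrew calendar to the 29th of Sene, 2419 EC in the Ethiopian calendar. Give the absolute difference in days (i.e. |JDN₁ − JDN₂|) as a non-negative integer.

First date → JDN 2575453; second date → JDN 2607693.
The interval is |2575453 − 2607693| = 32240 days.

32240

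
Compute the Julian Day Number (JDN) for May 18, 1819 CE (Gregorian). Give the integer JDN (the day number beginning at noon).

2385573

JDN 2451545 is 1 January 2000 CE (Gregorian); the target day is −65972 days from there, so JDN = 2385573.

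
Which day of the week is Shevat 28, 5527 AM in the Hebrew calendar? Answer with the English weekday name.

This is JDN 2366471 (28 January 1767 Gregorian).
Since JDN mod 7 = 2 (0 = Monday), the day is Wednesday.

Wednesday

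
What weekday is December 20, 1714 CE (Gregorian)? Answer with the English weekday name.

Since JDN mod 7 = 3 (0 = Monday), the day is Thursday.

Thursday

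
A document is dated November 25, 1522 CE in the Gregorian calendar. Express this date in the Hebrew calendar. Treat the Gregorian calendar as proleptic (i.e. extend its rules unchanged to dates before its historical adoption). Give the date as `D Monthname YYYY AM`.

Julian Day Number of the source date = 2277287.
Converting JDN 2277287 to the Hebrew calendar gives 25 Cheshvan 5283 AM.

25 Cheshvan 5283 AM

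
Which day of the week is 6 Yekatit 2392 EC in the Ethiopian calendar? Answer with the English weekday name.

Thursday

In the Gregorian calendar this is 17 February 2400 (JDN 2597689).
JDN 2597689 mod 7 = 3, and JDN 0 was a Monday, so this is a Thursday.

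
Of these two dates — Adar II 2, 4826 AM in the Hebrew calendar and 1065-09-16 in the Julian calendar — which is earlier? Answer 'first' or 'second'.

second

First date → JDN 2110475; second date → JDN 2110308.
JDN 2110308 < JDN 2110475, so the second date is earlier.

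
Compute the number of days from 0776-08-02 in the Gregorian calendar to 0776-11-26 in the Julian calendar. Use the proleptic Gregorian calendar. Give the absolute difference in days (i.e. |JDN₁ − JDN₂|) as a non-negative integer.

First date → JDN 2004702; second date → JDN 2004822.
The interval is |2004702 − 2004822| = 120 days.

120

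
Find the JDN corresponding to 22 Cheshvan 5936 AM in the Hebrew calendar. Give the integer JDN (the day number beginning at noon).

Equivalently 6 November 2175 (Gregorian).
JDN 2451545 is 1 January 2000 CE (Gregorian); the target day is +64227 days from there, so JDN = 2515772.

2515772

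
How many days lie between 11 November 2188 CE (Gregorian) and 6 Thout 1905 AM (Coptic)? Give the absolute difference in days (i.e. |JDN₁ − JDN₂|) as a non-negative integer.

55

First date → JDN 2520526; second date → JDN 2520471.
The interval is |2520526 − 2520471| = 55 days.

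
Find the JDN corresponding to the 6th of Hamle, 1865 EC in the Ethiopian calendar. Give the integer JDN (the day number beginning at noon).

Equivalently 12 July 1873 (Gregorian).
JDN 2299161 is 15 October 1582 CE (Gregorian); the target day is +106191 days from there, so JDN = 2405352.

2405352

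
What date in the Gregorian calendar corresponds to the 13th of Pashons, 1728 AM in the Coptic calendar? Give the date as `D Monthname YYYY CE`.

21 May 2012 CE

Julian Day Number of the source date = 2456069.
Converting JDN 2456069 to the Gregorian calendar gives 21 May 2012 CE.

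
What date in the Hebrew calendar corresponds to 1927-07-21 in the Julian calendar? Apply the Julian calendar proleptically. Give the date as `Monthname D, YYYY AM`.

Julian Day Number of the source date = 2425096.
Converting JDN 2425096 to the Hebrew calendar gives 5 Av 5687 AM.

Av 5, 5687 AM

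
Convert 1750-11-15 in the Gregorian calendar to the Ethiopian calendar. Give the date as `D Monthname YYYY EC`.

8 Hidar 1743 EC

Both dates share Julian Day Number 2360553; in the Ethiopian calendar that is 8 Hidar 1743 EC.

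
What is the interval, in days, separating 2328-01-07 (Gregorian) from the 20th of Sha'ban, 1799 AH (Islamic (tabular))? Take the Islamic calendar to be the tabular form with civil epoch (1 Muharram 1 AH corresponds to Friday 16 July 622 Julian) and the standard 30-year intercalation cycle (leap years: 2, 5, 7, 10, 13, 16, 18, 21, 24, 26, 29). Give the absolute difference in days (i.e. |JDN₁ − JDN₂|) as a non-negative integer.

14467

JDN of the first date = 2571350.
JDN of the second date = 2585817.
|2585817 − 2571350| = 14467.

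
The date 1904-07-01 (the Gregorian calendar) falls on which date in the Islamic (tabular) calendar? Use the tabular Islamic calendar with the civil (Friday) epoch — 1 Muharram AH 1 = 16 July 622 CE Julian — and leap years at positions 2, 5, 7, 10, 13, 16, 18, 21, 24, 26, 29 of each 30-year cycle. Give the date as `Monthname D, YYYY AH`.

Rabi' al-Thani 17, 1322 AH

Both dates share Julian Day Number 2416663; in the tabular Islamic calendar that is 17 Rabi' al-Thani 1322 AH.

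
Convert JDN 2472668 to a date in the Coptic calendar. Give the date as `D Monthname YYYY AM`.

21 Paopi 1774 AM

JDN 2472668 is 31 October 2057 in the Gregorian calendar.
In the Coptic calendar that day is 21 Paopi 1774 AM.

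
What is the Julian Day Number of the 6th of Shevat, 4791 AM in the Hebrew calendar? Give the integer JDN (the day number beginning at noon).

2097632

Equivalently 8 January 1031 (proleptic Gregorian).
JDN 2299161 is 15 October 1582 CE (Gregorian); the target day is −201529 days from there, so JDN = 2097632.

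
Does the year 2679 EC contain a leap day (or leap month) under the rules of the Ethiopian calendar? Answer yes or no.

2679 mod 4 = 3; in the Ethiopian calendar a year is leap when year mod 4 = 3, so it is a leap year.

yes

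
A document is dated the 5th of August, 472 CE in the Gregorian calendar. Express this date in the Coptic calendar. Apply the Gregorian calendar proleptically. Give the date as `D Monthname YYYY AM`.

Julian Day Number of the source date = 1893672.
Converting JDN 1893672 to the Coptic calendar gives 11 Mesori 188 AM.

11 Mesori 188 AM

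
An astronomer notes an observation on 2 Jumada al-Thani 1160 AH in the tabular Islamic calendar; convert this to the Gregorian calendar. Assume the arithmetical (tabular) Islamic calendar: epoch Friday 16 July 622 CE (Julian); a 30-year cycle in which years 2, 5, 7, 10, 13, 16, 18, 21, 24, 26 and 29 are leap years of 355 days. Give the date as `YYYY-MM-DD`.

Julian Day Number of the source date = 2359300.
Converting JDN 2359300 to the Gregorian calendar gives 11 June 1747 CE.

1747-06-11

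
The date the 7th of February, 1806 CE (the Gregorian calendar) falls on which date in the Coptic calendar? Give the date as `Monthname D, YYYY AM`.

Julian Day Number of the source date = 2380725.
Converting JDN 2380725 to the Coptic calendar gives 1 Meshir 1522 AM.

Meshir 1, 1522 AM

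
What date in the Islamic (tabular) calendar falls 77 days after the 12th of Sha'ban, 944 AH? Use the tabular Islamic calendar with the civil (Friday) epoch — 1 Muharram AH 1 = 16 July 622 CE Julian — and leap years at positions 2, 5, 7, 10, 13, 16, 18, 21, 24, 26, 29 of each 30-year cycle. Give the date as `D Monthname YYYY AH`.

1 Dhu al-Qa'dah 944 AH

JDN of the 12th of Sha'ban, 944 AH = 2282826.
2282826 + 77 = 2282903.
JDN 2282903 in the tabular Islamic calendar is 1 Dhu al-Qa'dah 944 AH.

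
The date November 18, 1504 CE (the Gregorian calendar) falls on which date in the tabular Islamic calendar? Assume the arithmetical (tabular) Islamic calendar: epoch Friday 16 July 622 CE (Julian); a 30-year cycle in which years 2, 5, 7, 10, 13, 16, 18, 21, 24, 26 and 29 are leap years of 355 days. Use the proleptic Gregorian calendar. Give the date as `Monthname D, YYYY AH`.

Julian Day Number of the source date = 2270706.
Converting JDN 2270706 to the tabular Islamic calendar gives 30 Jumada al-Awwal 910 AH.

Jumada al-Awwal 30, 910 AH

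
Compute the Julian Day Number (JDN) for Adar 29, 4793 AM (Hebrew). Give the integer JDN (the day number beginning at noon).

2098423

In the proleptic Gregorian calendar the same day is 9 March 1033.
JDN 2451545 is 1 January 2000 CE (Gregorian); the target day is −353122 days from there, so JDN = 2098423.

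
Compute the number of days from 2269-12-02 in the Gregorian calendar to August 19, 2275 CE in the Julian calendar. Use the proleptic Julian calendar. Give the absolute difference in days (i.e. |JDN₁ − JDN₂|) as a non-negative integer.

JDN of the first date = 2550131.
JDN of the second date = 2552232.
|2552232 − 2550131| = 2101.

2101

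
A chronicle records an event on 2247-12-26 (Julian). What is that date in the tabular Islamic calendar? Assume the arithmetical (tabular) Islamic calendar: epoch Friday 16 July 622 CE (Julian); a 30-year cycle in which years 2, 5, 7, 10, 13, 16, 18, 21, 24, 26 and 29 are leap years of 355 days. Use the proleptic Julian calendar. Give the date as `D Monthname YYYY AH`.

Julian Day Number of the source date = 2542134.
Converting JDN 2542134 to the tabular Islamic calendar gives 13 Jumada al-Awwal 1676 AH.

13 Jumada al-Awwal 1676 AH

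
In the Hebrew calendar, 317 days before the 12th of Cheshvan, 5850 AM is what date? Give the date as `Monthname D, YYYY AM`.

Counting 317 days back from JDN 2484341 reaches JDN 2484024, which is Kislev 20, 5849 AM.

Kislev 20, 5849 AM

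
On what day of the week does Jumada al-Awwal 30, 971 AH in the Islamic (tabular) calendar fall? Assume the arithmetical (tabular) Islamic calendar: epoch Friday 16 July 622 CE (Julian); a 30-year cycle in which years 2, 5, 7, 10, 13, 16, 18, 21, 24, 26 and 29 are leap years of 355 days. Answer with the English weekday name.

Saturday

In the proleptic Gregorian calendar this is 25 January 1564 (JDN 2292323).
JDN 2292323 mod 7 = 5, and JDN 0 was a Monday, so this is a Saturday.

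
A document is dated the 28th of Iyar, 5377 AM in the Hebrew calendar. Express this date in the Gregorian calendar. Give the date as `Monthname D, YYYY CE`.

Both dates share Julian Day Number 2311810; in the Gregorian calendar that is 2 June 1617 CE.

June 2, 1617 CE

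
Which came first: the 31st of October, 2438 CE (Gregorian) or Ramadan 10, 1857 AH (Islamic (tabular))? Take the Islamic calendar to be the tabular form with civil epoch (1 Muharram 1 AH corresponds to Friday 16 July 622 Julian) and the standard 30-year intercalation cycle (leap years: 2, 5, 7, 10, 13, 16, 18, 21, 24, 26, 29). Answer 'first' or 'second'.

Converting both to JDN: 2611825 vs 2606390; the smaller is the second.

second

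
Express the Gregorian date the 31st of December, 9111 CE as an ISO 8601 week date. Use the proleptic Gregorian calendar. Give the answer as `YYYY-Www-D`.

9111-W52-7

The weekday is Sunday (ISO weekday 7).
That Sunday belongs to ISO week 52 of ISO year 9111.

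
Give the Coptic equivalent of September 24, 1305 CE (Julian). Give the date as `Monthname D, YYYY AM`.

Both dates share Julian Day Number 2197976; in the Coptic calendar that is 27 Thout 1022 AM.

Thout 27, 1022 AM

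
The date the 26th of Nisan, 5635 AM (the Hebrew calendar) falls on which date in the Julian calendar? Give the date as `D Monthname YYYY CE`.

Both dates share Julian Day Number 2406010; in the Julian calendar that is 19 April 1875 CE.

19 April 1875 CE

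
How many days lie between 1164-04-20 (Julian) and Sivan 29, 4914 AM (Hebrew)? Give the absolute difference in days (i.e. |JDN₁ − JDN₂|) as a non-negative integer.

JDN of the first date = 2146319.
JDN of the second date = 2142718.
|2142718 − 2146319| = 3601.

3601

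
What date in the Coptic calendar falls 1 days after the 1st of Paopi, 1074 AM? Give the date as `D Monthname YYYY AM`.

The starting date is JDN 2216973; 2216973 + 1 = 2216974.
JDN 2216974 corresponds to 2 Paopi 1074 AM.

2 Paopi 1074 AM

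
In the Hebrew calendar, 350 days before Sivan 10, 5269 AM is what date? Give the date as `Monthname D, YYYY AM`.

Tammuz 15, 5268 AM

The starting date is JDN 2272369; 2272369 − 350 = 2272019.
JDN 2272019 corresponds to Tammuz 15, 5268 AM.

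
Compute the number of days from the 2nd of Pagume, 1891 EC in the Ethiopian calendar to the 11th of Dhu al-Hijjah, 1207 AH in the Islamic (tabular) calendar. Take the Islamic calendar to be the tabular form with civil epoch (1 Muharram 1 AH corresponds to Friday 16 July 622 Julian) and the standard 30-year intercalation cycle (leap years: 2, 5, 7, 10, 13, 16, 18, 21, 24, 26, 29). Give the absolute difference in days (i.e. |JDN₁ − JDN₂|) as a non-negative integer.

JDN of the first date = 2414904.
JDN of the second date = 2376141.
|2376141 − 2414904| = 38763.

38763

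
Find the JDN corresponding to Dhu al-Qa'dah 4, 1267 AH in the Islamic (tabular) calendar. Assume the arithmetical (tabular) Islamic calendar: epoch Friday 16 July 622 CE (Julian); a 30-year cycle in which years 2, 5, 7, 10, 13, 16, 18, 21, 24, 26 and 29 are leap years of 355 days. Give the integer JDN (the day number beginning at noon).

In the Gregorian calendar the same day is 31 August 1851.
JDN 2299161 is 15 October 1582 CE (Gregorian); the target day is +98205 days from there, so JDN = 2397366.

2397366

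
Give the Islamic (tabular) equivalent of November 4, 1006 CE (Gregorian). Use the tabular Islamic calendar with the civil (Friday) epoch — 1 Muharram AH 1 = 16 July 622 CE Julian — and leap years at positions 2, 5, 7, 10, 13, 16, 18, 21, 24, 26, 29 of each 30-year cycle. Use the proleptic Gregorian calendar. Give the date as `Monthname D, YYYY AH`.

Safar 3, 397 AH

Both dates share Julian Day Number 2088801; in the tabular Islamic calendar that is 3 Safar 397 AH.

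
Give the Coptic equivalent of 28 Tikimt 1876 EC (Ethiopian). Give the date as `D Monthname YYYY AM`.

28 Paopi 1600 AM

Julian Day Number of the source date = 2409122.
Converting JDN 2409122 to the Coptic calendar gives 28 Paopi 1600 AM.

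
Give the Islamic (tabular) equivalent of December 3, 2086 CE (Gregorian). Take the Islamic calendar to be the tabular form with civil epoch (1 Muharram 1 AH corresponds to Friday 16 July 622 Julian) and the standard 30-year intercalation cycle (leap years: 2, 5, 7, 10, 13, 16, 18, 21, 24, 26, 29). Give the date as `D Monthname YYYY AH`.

Julian Day Number of the source date = 2483293.
Converting JDN 2483293 to the tabular Islamic calendar gives 26 Rabi' al-Thani 1510 AH.

26 Rabi' al-Thani 1510 AH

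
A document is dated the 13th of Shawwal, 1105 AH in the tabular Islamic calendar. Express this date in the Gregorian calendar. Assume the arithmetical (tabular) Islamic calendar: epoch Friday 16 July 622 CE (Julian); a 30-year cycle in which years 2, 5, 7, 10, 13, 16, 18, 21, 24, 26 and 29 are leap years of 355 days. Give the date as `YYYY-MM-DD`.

1694-06-07

Both dates share Julian Day Number 2339939; in the Gregorian calendar that is 7 June 1694 CE.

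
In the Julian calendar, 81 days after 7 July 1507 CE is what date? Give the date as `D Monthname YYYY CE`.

26 September 1507 CE

The starting date is JDN 2271677; 2271677 + 81 = 2271758.
JDN 2271758 corresponds to 26 September 1507 CE.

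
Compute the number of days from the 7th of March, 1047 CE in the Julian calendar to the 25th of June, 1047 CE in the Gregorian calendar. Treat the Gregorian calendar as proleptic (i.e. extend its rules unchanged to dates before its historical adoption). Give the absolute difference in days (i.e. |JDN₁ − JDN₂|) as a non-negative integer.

First date → JDN 2103540; second date → JDN 2103644.
The interval is |2103540 − 2103644| = 104 days.

104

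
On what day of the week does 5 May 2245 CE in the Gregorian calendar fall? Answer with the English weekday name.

JDN 2541154 mod 7 = 0, and JDN 0 was a Monday, so this is a Monday.

Monday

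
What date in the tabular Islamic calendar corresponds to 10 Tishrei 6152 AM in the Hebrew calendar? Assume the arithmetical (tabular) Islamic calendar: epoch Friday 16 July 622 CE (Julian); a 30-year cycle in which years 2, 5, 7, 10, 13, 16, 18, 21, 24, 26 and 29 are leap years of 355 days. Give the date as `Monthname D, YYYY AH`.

Rajab 10, 1824 AH

Both dates share Julian Day Number 2594636; in the tabular Islamic calendar that is 10 Rajab 1824 AH.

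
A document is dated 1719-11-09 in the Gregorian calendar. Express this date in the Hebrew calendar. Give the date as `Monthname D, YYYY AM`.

Julian Day Number of the source date = 2349224.
Converting JDN 2349224 to the Hebrew calendar gives 27 Cheshvan 5480 AM.

Cheshvan 27, 5480 AM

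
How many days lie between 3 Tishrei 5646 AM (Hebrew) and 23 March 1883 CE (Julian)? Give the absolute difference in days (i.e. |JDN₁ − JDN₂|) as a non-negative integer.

First date → JDN 2409797; second date → JDN 2408905.
The interval is |2409797 − 2408905| = 892 days.

892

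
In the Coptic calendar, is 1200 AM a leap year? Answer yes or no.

no

1200 mod 4 = 0; in the Coptic calendar a year is leap when year mod 4 = 3, so it is a common year.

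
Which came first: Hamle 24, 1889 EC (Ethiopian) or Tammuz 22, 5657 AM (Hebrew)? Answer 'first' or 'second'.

The two dates have Julian Day Numbers 2414136 and 2414128 respectively.
Since 2414128 < 2414136, the second date comes first.

second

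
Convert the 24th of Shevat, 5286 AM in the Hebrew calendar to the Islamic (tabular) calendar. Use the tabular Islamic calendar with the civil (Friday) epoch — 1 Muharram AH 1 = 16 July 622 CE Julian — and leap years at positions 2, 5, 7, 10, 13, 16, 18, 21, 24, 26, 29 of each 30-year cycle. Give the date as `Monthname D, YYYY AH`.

Rabi' al-Thani 24, 932 AH

Both dates share Julian Day Number 2278467; in the tabular Islamic calendar that is 24 Rabi' al-Thani 932 AH.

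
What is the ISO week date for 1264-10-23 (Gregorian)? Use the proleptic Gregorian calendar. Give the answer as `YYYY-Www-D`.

1264-W43-4

The weekday is Thursday (ISO weekday 4).
That Thursday belongs to ISO week 43 of ISO year 1264.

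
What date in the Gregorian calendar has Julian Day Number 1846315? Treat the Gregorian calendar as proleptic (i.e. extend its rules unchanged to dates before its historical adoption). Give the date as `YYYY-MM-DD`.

0342-12-09

Counting from JDN 2299161 = 15 Oct 1582 gives an offset of -452846 days.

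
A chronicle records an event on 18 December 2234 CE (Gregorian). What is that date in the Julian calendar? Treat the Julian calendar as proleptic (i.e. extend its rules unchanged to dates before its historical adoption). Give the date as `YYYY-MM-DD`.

2234-12-03

At this point the Julian calendar is 15 days behind the Gregorian.
18 December 2234 Gregorian − 15 days → 3 December 2234 Julian.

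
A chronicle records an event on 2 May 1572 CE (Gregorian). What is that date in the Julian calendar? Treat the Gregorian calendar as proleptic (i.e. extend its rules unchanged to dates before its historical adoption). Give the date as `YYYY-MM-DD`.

1572-04-22

The Julian–Gregorian offset here is 10 days (Julian trailing).
2 May 1572 Gregorian − 10 days → 22 April 1572 Julian.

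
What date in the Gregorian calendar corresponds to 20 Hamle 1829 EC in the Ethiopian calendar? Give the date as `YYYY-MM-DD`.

1837-07-26

Both dates share Julian Day Number 2392217; in the Gregorian calendar that is 26 July 1837 CE.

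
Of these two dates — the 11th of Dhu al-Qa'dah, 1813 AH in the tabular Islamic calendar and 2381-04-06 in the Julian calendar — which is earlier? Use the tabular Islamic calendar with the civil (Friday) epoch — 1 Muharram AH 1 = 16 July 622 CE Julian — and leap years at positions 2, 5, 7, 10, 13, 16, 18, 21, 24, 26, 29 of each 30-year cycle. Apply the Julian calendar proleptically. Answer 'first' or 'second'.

Converting both to JDN: 2590857 vs 2590814; the smaller is the second.

second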